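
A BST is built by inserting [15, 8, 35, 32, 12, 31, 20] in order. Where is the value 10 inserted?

Starting tree (level order): [15, 8, 35, None, 12, 32, None, None, None, 31, None, 20]
Insertion path: 15 -> 8 -> 12
Result: insert 10 as left child of 12
Final tree (level order): [15, 8, 35, None, 12, 32, None, 10, None, 31, None, None, None, 20]


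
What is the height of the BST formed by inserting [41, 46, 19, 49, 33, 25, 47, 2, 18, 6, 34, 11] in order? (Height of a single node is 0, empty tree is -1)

Insertion order: [41, 46, 19, 49, 33, 25, 47, 2, 18, 6, 34, 11]
Tree (level-order array): [41, 19, 46, 2, 33, None, 49, None, 18, 25, 34, 47, None, 6, None, None, None, None, None, None, None, None, 11]
Compute height bottom-up (empty subtree = -1):
  height(11) = 1 + max(-1, -1) = 0
  height(6) = 1 + max(-1, 0) = 1
  height(18) = 1 + max(1, -1) = 2
  height(2) = 1 + max(-1, 2) = 3
  height(25) = 1 + max(-1, -1) = 0
  height(34) = 1 + max(-1, -1) = 0
  height(33) = 1 + max(0, 0) = 1
  height(19) = 1 + max(3, 1) = 4
  height(47) = 1 + max(-1, -1) = 0
  height(49) = 1 + max(0, -1) = 1
  height(46) = 1 + max(-1, 1) = 2
  height(41) = 1 + max(4, 2) = 5
Height = 5


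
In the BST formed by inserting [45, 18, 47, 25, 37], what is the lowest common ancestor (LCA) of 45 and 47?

Tree insertion order: [45, 18, 47, 25, 37]
Tree (level-order array): [45, 18, 47, None, 25, None, None, None, 37]
In a BST, the LCA of p=45, q=47 is the first node v on the
root-to-leaf path with p <= v <= q (go left if both < v, right if both > v).
Walk from root:
  at 45: 45 <= 45 <= 47, this is the LCA
LCA = 45


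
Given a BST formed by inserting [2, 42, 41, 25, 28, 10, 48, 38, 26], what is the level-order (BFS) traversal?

Tree insertion order: [2, 42, 41, 25, 28, 10, 48, 38, 26]
Tree (level-order array): [2, None, 42, 41, 48, 25, None, None, None, 10, 28, None, None, 26, 38]
BFS from the root, enqueuing left then right child of each popped node:
  queue [2] -> pop 2, enqueue [42], visited so far: [2]
  queue [42] -> pop 42, enqueue [41, 48], visited so far: [2, 42]
  queue [41, 48] -> pop 41, enqueue [25], visited so far: [2, 42, 41]
  queue [48, 25] -> pop 48, enqueue [none], visited so far: [2, 42, 41, 48]
  queue [25] -> pop 25, enqueue [10, 28], visited so far: [2, 42, 41, 48, 25]
  queue [10, 28] -> pop 10, enqueue [none], visited so far: [2, 42, 41, 48, 25, 10]
  queue [28] -> pop 28, enqueue [26, 38], visited so far: [2, 42, 41, 48, 25, 10, 28]
  queue [26, 38] -> pop 26, enqueue [none], visited so far: [2, 42, 41, 48, 25, 10, 28, 26]
  queue [38] -> pop 38, enqueue [none], visited so far: [2, 42, 41, 48, 25, 10, 28, 26, 38]
Result: [2, 42, 41, 48, 25, 10, 28, 26, 38]


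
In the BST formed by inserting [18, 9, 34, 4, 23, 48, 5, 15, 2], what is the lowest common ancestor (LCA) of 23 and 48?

Tree insertion order: [18, 9, 34, 4, 23, 48, 5, 15, 2]
Tree (level-order array): [18, 9, 34, 4, 15, 23, 48, 2, 5]
In a BST, the LCA of p=23, q=48 is the first node v on the
root-to-leaf path with p <= v <= q (go left if both < v, right if both > v).
Walk from root:
  at 18: both 23 and 48 > 18, go right
  at 34: 23 <= 34 <= 48, this is the LCA
LCA = 34


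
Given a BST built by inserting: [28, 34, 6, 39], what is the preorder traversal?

Tree insertion order: [28, 34, 6, 39]
Tree (level-order array): [28, 6, 34, None, None, None, 39]
Preorder traversal: [28, 6, 34, 39]


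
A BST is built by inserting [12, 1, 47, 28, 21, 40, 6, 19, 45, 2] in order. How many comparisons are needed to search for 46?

Search path for 46: 12 -> 47 -> 28 -> 40 -> 45
Found: False
Comparisons: 5


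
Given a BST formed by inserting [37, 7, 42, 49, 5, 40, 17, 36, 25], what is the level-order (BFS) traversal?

Tree insertion order: [37, 7, 42, 49, 5, 40, 17, 36, 25]
Tree (level-order array): [37, 7, 42, 5, 17, 40, 49, None, None, None, 36, None, None, None, None, 25]
BFS from the root, enqueuing left then right child of each popped node:
  queue [37] -> pop 37, enqueue [7, 42], visited so far: [37]
  queue [7, 42] -> pop 7, enqueue [5, 17], visited so far: [37, 7]
  queue [42, 5, 17] -> pop 42, enqueue [40, 49], visited so far: [37, 7, 42]
  queue [5, 17, 40, 49] -> pop 5, enqueue [none], visited so far: [37, 7, 42, 5]
  queue [17, 40, 49] -> pop 17, enqueue [36], visited so far: [37, 7, 42, 5, 17]
  queue [40, 49, 36] -> pop 40, enqueue [none], visited so far: [37, 7, 42, 5, 17, 40]
  queue [49, 36] -> pop 49, enqueue [none], visited so far: [37, 7, 42, 5, 17, 40, 49]
  queue [36] -> pop 36, enqueue [25], visited so far: [37, 7, 42, 5, 17, 40, 49, 36]
  queue [25] -> pop 25, enqueue [none], visited so far: [37, 7, 42, 5, 17, 40, 49, 36, 25]
Result: [37, 7, 42, 5, 17, 40, 49, 36, 25]


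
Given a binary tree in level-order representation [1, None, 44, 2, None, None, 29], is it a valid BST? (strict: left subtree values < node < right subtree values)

Level-order array: [1, None, 44, 2, None, None, 29]
Validate using subtree bounds (lo, hi): at each node, require lo < value < hi,
then recurse left with hi=value and right with lo=value.
Preorder trace (stopping at first violation):
  at node 1 with bounds (-inf, +inf): OK
  at node 44 with bounds (1, +inf): OK
  at node 2 with bounds (1, 44): OK
  at node 29 with bounds (2, 44): OK
No violation found at any node.
Result: Valid BST


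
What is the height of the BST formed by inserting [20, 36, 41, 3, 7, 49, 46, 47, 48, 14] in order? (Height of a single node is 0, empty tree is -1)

Insertion order: [20, 36, 41, 3, 7, 49, 46, 47, 48, 14]
Tree (level-order array): [20, 3, 36, None, 7, None, 41, None, 14, None, 49, None, None, 46, None, None, 47, None, 48]
Compute height bottom-up (empty subtree = -1):
  height(14) = 1 + max(-1, -1) = 0
  height(7) = 1 + max(-1, 0) = 1
  height(3) = 1 + max(-1, 1) = 2
  height(48) = 1 + max(-1, -1) = 0
  height(47) = 1 + max(-1, 0) = 1
  height(46) = 1 + max(-1, 1) = 2
  height(49) = 1 + max(2, -1) = 3
  height(41) = 1 + max(-1, 3) = 4
  height(36) = 1 + max(-1, 4) = 5
  height(20) = 1 + max(2, 5) = 6
Height = 6


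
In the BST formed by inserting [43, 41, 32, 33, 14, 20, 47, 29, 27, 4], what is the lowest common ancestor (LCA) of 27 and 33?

Tree insertion order: [43, 41, 32, 33, 14, 20, 47, 29, 27, 4]
Tree (level-order array): [43, 41, 47, 32, None, None, None, 14, 33, 4, 20, None, None, None, None, None, 29, 27]
In a BST, the LCA of p=27, q=33 is the first node v on the
root-to-leaf path with p <= v <= q (go left if both < v, right if both > v).
Walk from root:
  at 43: both 27 and 33 < 43, go left
  at 41: both 27 and 33 < 41, go left
  at 32: 27 <= 32 <= 33, this is the LCA
LCA = 32


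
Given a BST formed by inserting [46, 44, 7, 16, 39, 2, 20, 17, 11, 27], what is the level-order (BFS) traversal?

Tree insertion order: [46, 44, 7, 16, 39, 2, 20, 17, 11, 27]
Tree (level-order array): [46, 44, None, 7, None, 2, 16, None, None, 11, 39, None, None, 20, None, 17, 27]
BFS from the root, enqueuing left then right child of each popped node:
  queue [46] -> pop 46, enqueue [44], visited so far: [46]
  queue [44] -> pop 44, enqueue [7], visited so far: [46, 44]
  queue [7] -> pop 7, enqueue [2, 16], visited so far: [46, 44, 7]
  queue [2, 16] -> pop 2, enqueue [none], visited so far: [46, 44, 7, 2]
  queue [16] -> pop 16, enqueue [11, 39], visited so far: [46, 44, 7, 2, 16]
  queue [11, 39] -> pop 11, enqueue [none], visited so far: [46, 44, 7, 2, 16, 11]
  queue [39] -> pop 39, enqueue [20], visited so far: [46, 44, 7, 2, 16, 11, 39]
  queue [20] -> pop 20, enqueue [17, 27], visited so far: [46, 44, 7, 2, 16, 11, 39, 20]
  queue [17, 27] -> pop 17, enqueue [none], visited so far: [46, 44, 7, 2, 16, 11, 39, 20, 17]
  queue [27] -> pop 27, enqueue [none], visited so far: [46, 44, 7, 2, 16, 11, 39, 20, 17, 27]
Result: [46, 44, 7, 2, 16, 11, 39, 20, 17, 27]


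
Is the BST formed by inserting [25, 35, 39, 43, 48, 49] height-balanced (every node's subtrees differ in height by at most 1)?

Tree (level-order array): [25, None, 35, None, 39, None, 43, None, 48, None, 49]
Definition: a tree is height-balanced if, at every node, |h(left) - h(right)| <= 1 (empty subtree has height -1).
Bottom-up per-node check:
  node 49: h_left=-1, h_right=-1, diff=0 [OK], height=0
  node 48: h_left=-1, h_right=0, diff=1 [OK], height=1
  node 43: h_left=-1, h_right=1, diff=2 [FAIL (|-1-1|=2 > 1)], height=2
  node 39: h_left=-1, h_right=2, diff=3 [FAIL (|-1-2|=3 > 1)], height=3
  node 35: h_left=-1, h_right=3, diff=4 [FAIL (|-1-3|=4 > 1)], height=4
  node 25: h_left=-1, h_right=4, diff=5 [FAIL (|-1-4|=5 > 1)], height=5
Node 43 violates the condition: |-1 - 1| = 2 > 1.
Result: Not balanced


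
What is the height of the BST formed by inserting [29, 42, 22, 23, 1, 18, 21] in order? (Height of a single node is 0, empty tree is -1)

Insertion order: [29, 42, 22, 23, 1, 18, 21]
Tree (level-order array): [29, 22, 42, 1, 23, None, None, None, 18, None, None, None, 21]
Compute height bottom-up (empty subtree = -1):
  height(21) = 1 + max(-1, -1) = 0
  height(18) = 1 + max(-1, 0) = 1
  height(1) = 1 + max(-1, 1) = 2
  height(23) = 1 + max(-1, -1) = 0
  height(22) = 1 + max(2, 0) = 3
  height(42) = 1 + max(-1, -1) = 0
  height(29) = 1 + max(3, 0) = 4
Height = 4


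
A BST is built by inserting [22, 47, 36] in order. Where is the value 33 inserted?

Starting tree (level order): [22, None, 47, 36]
Insertion path: 22 -> 47 -> 36
Result: insert 33 as left child of 36
Final tree (level order): [22, None, 47, 36, None, 33]


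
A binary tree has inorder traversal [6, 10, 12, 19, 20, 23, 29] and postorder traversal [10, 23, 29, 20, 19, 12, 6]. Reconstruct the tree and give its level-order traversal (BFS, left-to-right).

Inorder:   [6, 10, 12, 19, 20, 23, 29]
Postorder: [10, 23, 29, 20, 19, 12, 6]
Algorithm: postorder visits root last, so walk postorder right-to-left;
each value is the root of the current inorder slice — split it at that
value, recurse on the right subtree first, then the left.
Recursive splits:
  root=6; inorder splits into left=[], right=[10, 12, 19, 20, 23, 29]
  root=12; inorder splits into left=[10], right=[19, 20, 23, 29]
  root=19; inorder splits into left=[], right=[20, 23, 29]
  root=20; inorder splits into left=[], right=[23, 29]
  root=29; inorder splits into left=[23], right=[]
  root=23; inorder splits into left=[], right=[]
  root=10; inorder splits into left=[], right=[]
Reconstructed level-order: [6, 12, 10, 19, 20, 29, 23]


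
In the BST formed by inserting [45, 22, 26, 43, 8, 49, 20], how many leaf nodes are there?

Tree built from: [45, 22, 26, 43, 8, 49, 20]
Tree (level-order array): [45, 22, 49, 8, 26, None, None, None, 20, None, 43]
Rule: A leaf has 0 children.
Per-node child counts:
  node 45: 2 child(ren)
  node 22: 2 child(ren)
  node 8: 1 child(ren)
  node 20: 0 child(ren)
  node 26: 1 child(ren)
  node 43: 0 child(ren)
  node 49: 0 child(ren)
Matching nodes: [20, 43, 49]
Count of leaf nodes: 3


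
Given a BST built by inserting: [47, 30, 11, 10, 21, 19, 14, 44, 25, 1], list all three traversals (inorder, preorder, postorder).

Tree insertion order: [47, 30, 11, 10, 21, 19, 14, 44, 25, 1]
Tree (level-order array): [47, 30, None, 11, 44, 10, 21, None, None, 1, None, 19, 25, None, None, 14]
Inorder (L, root, R): [1, 10, 11, 14, 19, 21, 25, 30, 44, 47]
Preorder (root, L, R): [47, 30, 11, 10, 1, 21, 19, 14, 25, 44]
Postorder (L, R, root): [1, 10, 14, 19, 25, 21, 11, 44, 30, 47]


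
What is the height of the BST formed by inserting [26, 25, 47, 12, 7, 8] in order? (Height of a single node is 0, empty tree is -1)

Insertion order: [26, 25, 47, 12, 7, 8]
Tree (level-order array): [26, 25, 47, 12, None, None, None, 7, None, None, 8]
Compute height bottom-up (empty subtree = -1):
  height(8) = 1 + max(-1, -1) = 0
  height(7) = 1 + max(-1, 0) = 1
  height(12) = 1 + max(1, -1) = 2
  height(25) = 1 + max(2, -1) = 3
  height(47) = 1 + max(-1, -1) = 0
  height(26) = 1 + max(3, 0) = 4
Height = 4


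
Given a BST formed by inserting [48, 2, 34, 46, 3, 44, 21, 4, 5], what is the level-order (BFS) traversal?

Tree insertion order: [48, 2, 34, 46, 3, 44, 21, 4, 5]
Tree (level-order array): [48, 2, None, None, 34, 3, 46, None, 21, 44, None, 4, None, None, None, None, 5]
BFS from the root, enqueuing left then right child of each popped node:
  queue [48] -> pop 48, enqueue [2], visited so far: [48]
  queue [2] -> pop 2, enqueue [34], visited so far: [48, 2]
  queue [34] -> pop 34, enqueue [3, 46], visited so far: [48, 2, 34]
  queue [3, 46] -> pop 3, enqueue [21], visited so far: [48, 2, 34, 3]
  queue [46, 21] -> pop 46, enqueue [44], visited so far: [48, 2, 34, 3, 46]
  queue [21, 44] -> pop 21, enqueue [4], visited so far: [48, 2, 34, 3, 46, 21]
  queue [44, 4] -> pop 44, enqueue [none], visited so far: [48, 2, 34, 3, 46, 21, 44]
  queue [4] -> pop 4, enqueue [5], visited so far: [48, 2, 34, 3, 46, 21, 44, 4]
  queue [5] -> pop 5, enqueue [none], visited so far: [48, 2, 34, 3, 46, 21, 44, 4, 5]
Result: [48, 2, 34, 3, 46, 21, 44, 4, 5]


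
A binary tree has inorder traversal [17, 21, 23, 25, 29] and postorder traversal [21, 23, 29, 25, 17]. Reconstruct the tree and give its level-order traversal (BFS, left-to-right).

Inorder:   [17, 21, 23, 25, 29]
Postorder: [21, 23, 29, 25, 17]
Algorithm: postorder visits root last, so walk postorder right-to-left;
each value is the root of the current inorder slice — split it at that
value, recurse on the right subtree first, then the left.
Recursive splits:
  root=17; inorder splits into left=[], right=[21, 23, 25, 29]
  root=25; inorder splits into left=[21, 23], right=[29]
  root=29; inorder splits into left=[], right=[]
  root=23; inorder splits into left=[21], right=[]
  root=21; inorder splits into left=[], right=[]
Reconstructed level-order: [17, 25, 23, 29, 21]


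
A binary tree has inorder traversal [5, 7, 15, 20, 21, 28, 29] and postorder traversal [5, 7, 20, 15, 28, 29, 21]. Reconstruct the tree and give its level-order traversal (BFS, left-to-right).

Inorder:   [5, 7, 15, 20, 21, 28, 29]
Postorder: [5, 7, 20, 15, 28, 29, 21]
Algorithm: postorder visits root last, so walk postorder right-to-left;
each value is the root of the current inorder slice — split it at that
value, recurse on the right subtree first, then the left.
Recursive splits:
  root=21; inorder splits into left=[5, 7, 15, 20], right=[28, 29]
  root=29; inorder splits into left=[28], right=[]
  root=28; inorder splits into left=[], right=[]
  root=15; inorder splits into left=[5, 7], right=[20]
  root=20; inorder splits into left=[], right=[]
  root=7; inorder splits into left=[5], right=[]
  root=5; inorder splits into left=[], right=[]
Reconstructed level-order: [21, 15, 29, 7, 20, 28, 5]


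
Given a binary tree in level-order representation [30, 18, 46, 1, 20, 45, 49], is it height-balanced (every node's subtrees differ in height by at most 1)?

Tree (level-order array): [30, 18, 46, 1, 20, 45, 49]
Definition: a tree is height-balanced if, at every node, |h(left) - h(right)| <= 1 (empty subtree has height -1).
Bottom-up per-node check:
  node 1: h_left=-1, h_right=-1, diff=0 [OK], height=0
  node 20: h_left=-1, h_right=-1, diff=0 [OK], height=0
  node 18: h_left=0, h_right=0, diff=0 [OK], height=1
  node 45: h_left=-1, h_right=-1, diff=0 [OK], height=0
  node 49: h_left=-1, h_right=-1, diff=0 [OK], height=0
  node 46: h_left=0, h_right=0, diff=0 [OK], height=1
  node 30: h_left=1, h_right=1, diff=0 [OK], height=2
All nodes satisfy the balance condition.
Result: Balanced


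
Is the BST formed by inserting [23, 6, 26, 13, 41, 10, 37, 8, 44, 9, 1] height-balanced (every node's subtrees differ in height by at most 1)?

Tree (level-order array): [23, 6, 26, 1, 13, None, 41, None, None, 10, None, 37, 44, 8, None, None, None, None, None, None, 9]
Definition: a tree is height-balanced if, at every node, |h(left) - h(right)| <= 1 (empty subtree has height -1).
Bottom-up per-node check:
  node 1: h_left=-1, h_right=-1, diff=0 [OK], height=0
  node 9: h_left=-1, h_right=-1, diff=0 [OK], height=0
  node 8: h_left=-1, h_right=0, diff=1 [OK], height=1
  node 10: h_left=1, h_right=-1, diff=2 [FAIL (|1--1|=2 > 1)], height=2
  node 13: h_left=2, h_right=-1, diff=3 [FAIL (|2--1|=3 > 1)], height=3
  node 6: h_left=0, h_right=3, diff=3 [FAIL (|0-3|=3 > 1)], height=4
  node 37: h_left=-1, h_right=-1, diff=0 [OK], height=0
  node 44: h_left=-1, h_right=-1, diff=0 [OK], height=0
  node 41: h_left=0, h_right=0, diff=0 [OK], height=1
  node 26: h_left=-1, h_right=1, diff=2 [FAIL (|-1-1|=2 > 1)], height=2
  node 23: h_left=4, h_right=2, diff=2 [FAIL (|4-2|=2 > 1)], height=5
Node 10 violates the condition: |1 - -1| = 2 > 1.
Result: Not balanced


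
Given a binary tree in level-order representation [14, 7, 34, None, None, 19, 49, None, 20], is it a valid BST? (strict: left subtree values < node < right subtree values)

Level-order array: [14, 7, 34, None, None, 19, 49, None, 20]
Validate using subtree bounds (lo, hi): at each node, require lo < value < hi,
then recurse left with hi=value and right with lo=value.
Preorder trace (stopping at first violation):
  at node 14 with bounds (-inf, +inf): OK
  at node 7 with bounds (-inf, 14): OK
  at node 34 with bounds (14, +inf): OK
  at node 19 with bounds (14, 34): OK
  at node 20 with bounds (19, 34): OK
  at node 49 with bounds (34, +inf): OK
No violation found at any node.
Result: Valid BST


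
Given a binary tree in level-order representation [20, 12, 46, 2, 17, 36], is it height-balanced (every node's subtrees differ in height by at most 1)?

Tree (level-order array): [20, 12, 46, 2, 17, 36]
Definition: a tree is height-balanced if, at every node, |h(left) - h(right)| <= 1 (empty subtree has height -1).
Bottom-up per-node check:
  node 2: h_left=-1, h_right=-1, diff=0 [OK], height=0
  node 17: h_left=-1, h_right=-1, diff=0 [OK], height=0
  node 12: h_left=0, h_right=0, diff=0 [OK], height=1
  node 36: h_left=-1, h_right=-1, diff=0 [OK], height=0
  node 46: h_left=0, h_right=-1, diff=1 [OK], height=1
  node 20: h_left=1, h_right=1, diff=0 [OK], height=2
All nodes satisfy the balance condition.
Result: Balanced


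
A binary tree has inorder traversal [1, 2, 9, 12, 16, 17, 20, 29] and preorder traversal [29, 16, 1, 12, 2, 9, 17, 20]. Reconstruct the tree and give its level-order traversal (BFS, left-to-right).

Inorder:  [1, 2, 9, 12, 16, 17, 20, 29]
Preorder: [29, 16, 1, 12, 2, 9, 17, 20]
Algorithm: preorder visits root first, so consume preorder in order;
for each root, split the current inorder slice at that value into
left-subtree inorder and right-subtree inorder, then recurse.
Recursive splits:
  root=29; inorder splits into left=[1, 2, 9, 12, 16, 17, 20], right=[]
  root=16; inorder splits into left=[1, 2, 9, 12], right=[17, 20]
  root=1; inorder splits into left=[], right=[2, 9, 12]
  root=12; inorder splits into left=[2, 9], right=[]
  root=2; inorder splits into left=[], right=[9]
  root=9; inorder splits into left=[], right=[]
  root=17; inorder splits into left=[], right=[20]
  root=20; inorder splits into left=[], right=[]
Reconstructed level-order: [29, 16, 1, 17, 12, 20, 2, 9]


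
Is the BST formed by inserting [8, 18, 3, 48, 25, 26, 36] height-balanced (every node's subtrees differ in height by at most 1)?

Tree (level-order array): [8, 3, 18, None, None, None, 48, 25, None, None, 26, None, 36]
Definition: a tree is height-balanced if, at every node, |h(left) - h(right)| <= 1 (empty subtree has height -1).
Bottom-up per-node check:
  node 3: h_left=-1, h_right=-1, diff=0 [OK], height=0
  node 36: h_left=-1, h_right=-1, diff=0 [OK], height=0
  node 26: h_left=-1, h_right=0, diff=1 [OK], height=1
  node 25: h_left=-1, h_right=1, diff=2 [FAIL (|-1-1|=2 > 1)], height=2
  node 48: h_left=2, h_right=-1, diff=3 [FAIL (|2--1|=3 > 1)], height=3
  node 18: h_left=-1, h_right=3, diff=4 [FAIL (|-1-3|=4 > 1)], height=4
  node 8: h_left=0, h_right=4, diff=4 [FAIL (|0-4|=4 > 1)], height=5
Node 25 violates the condition: |-1 - 1| = 2 > 1.
Result: Not balanced


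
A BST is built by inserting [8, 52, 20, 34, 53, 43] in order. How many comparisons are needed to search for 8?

Search path for 8: 8
Found: True
Comparisons: 1


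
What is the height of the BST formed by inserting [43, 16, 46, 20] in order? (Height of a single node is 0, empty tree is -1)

Insertion order: [43, 16, 46, 20]
Tree (level-order array): [43, 16, 46, None, 20]
Compute height bottom-up (empty subtree = -1):
  height(20) = 1 + max(-1, -1) = 0
  height(16) = 1 + max(-1, 0) = 1
  height(46) = 1 + max(-1, -1) = 0
  height(43) = 1 + max(1, 0) = 2
Height = 2


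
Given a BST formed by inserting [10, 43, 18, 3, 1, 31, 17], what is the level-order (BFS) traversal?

Tree insertion order: [10, 43, 18, 3, 1, 31, 17]
Tree (level-order array): [10, 3, 43, 1, None, 18, None, None, None, 17, 31]
BFS from the root, enqueuing left then right child of each popped node:
  queue [10] -> pop 10, enqueue [3, 43], visited so far: [10]
  queue [3, 43] -> pop 3, enqueue [1], visited so far: [10, 3]
  queue [43, 1] -> pop 43, enqueue [18], visited so far: [10, 3, 43]
  queue [1, 18] -> pop 1, enqueue [none], visited so far: [10, 3, 43, 1]
  queue [18] -> pop 18, enqueue [17, 31], visited so far: [10, 3, 43, 1, 18]
  queue [17, 31] -> pop 17, enqueue [none], visited so far: [10, 3, 43, 1, 18, 17]
  queue [31] -> pop 31, enqueue [none], visited so far: [10, 3, 43, 1, 18, 17, 31]
Result: [10, 3, 43, 1, 18, 17, 31]


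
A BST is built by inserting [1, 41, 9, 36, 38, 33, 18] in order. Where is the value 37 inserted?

Starting tree (level order): [1, None, 41, 9, None, None, 36, 33, 38, 18]
Insertion path: 1 -> 41 -> 9 -> 36 -> 38
Result: insert 37 as left child of 38
Final tree (level order): [1, None, 41, 9, None, None, 36, 33, 38, 18, None, 37]


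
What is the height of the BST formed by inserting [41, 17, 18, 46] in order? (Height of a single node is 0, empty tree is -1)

Insertion order: [41, 17, 18, 46]
Tree (level-order array): [41, 17, 46, None, 18]
Compute height bottom-up (empty subtree = -1):
  height(18) = 1 + max(-1, -1) = 0
  height(17) = 1 + max(-1, 0) = 1
  height(46) = 1 + max(-1, -1) = 0
  height(41) = 1 + max(1, 0) = 2
Height = 2


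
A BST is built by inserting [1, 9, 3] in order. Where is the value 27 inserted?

Starting tree (level order): [1, None, 9, 3]
Insertion path: 1 -> 9
Result: insert 27 as right child of 9
Final tree (level order): [1, None, 9, 3, 27]


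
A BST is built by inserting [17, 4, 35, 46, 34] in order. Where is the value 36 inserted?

Starting tree (level order): [17, 4, 35, None, None, 34, 46]
Insertion path: 17 -> 35 -> 46
Result: insert 36 as left child of 46
Final tree (level order): [17, 4, 35, None, None, 34, 46, None, None, 36]


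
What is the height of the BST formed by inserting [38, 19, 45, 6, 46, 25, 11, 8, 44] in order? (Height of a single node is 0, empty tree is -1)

Insertion order: [38, 19, 45, 6, 46, 25, 11, 8, 44]
Tree (level-order array): [38, 19, 45, 6, 25, 44, 46, None, 11, None, None, None, None, None, None, 8]
Compute height bottom-up (empty subtree = -1):
  height(8) = 1 + max(-1, -1) = 0
  height(11) = 1 + max(0, -1) = 1
  height(6) = 1 + max(-1, 1) = 2
  height(25) = 1 + max(-1, -1) = 0
  height(19) = 1 + max(2, 0) = 3
  height(44) = 1 + max(-1, -1) = 0
  height(46) = 1 + max(-1, -1) = 0
  height(45) = 1 + max(0, 0) = 1
  height(38) = 1 + max(3, 1) = 4
Height = 4


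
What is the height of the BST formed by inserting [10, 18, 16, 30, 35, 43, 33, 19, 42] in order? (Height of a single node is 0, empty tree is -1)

Insertion order: [10, 18, 16, 30, 35, 43, 33, 19, 42]
Tree (level-order array): [10, None, 18, 16, 30, None, None, 19, 35, None, None, 33, 43, None, None, 42]
Compute height bottom-up (empty subtree = -1):
  height(16) = 1 + max(-1, -1) = 0
  height(19) = 1 + max(-1, -1) = 0
  height(33) = 1 + max(-1, -1) = 0
  height(42) = 1 + max(-1, -1) = 0
  height(43) = 1 + max(0, -1) = 1
  height(35) = 1 + max(0, 1) = 2
  height(30) = 1 + max(0, 2) = 3
  height(18) = 1 + max(0, 3) = 4
  height(10) = 1 + max(-1, 4) = 5
Height = 5


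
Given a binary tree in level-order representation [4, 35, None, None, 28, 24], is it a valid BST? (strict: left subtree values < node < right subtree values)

Level-order array: [4, 35, None, None, 28, 24]
Validate using subtree bounds (lo, hi): at each node, require lo < value < hi,
then recurse left with hi=value and right with lo=value.
Preorder trace (stopping at first violation):
  at node 4 with bounds (-inf, +inf): OK
  at node 35 with bounds (-inf, 4): VIOLATION
Node 35 violates its bound: not (-inf < 35 < 4).
Result: Not a valid BST


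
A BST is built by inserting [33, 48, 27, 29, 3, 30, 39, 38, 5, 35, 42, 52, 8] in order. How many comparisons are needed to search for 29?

Search path for 29: 33 -> 27 -> 29
Found: True
Comparisons: 3


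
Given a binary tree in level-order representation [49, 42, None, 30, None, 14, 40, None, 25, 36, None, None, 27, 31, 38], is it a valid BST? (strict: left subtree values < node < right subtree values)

Level-order array: [49, 42, None, 30, None, 14, 40, None, 25, 36, None, None, 27, 31, 38]
Validate using subtree bounds (lo, hi): at each node, require lo < value < hi,
then recurse left with hi=value and right with lo=value.
Preorder trace (stopping at first violation):
  at node 49 with bounds (-inf, +inf): OK
  at node 42 with bounds (-inf, 49): OK
  at node 30 with bounds (-inf, 42): OK
  at node 14 with bounds (-inf, 30): OK
  at node 25 with bounds (14, 30): OK
  at node 27 with bounds (25, 30): OK
  at node 40 with bounds (30, 42): OK
  at node 36 with bounds (30, 40): OK
  at node 31 with bounds (30, 36): OK
  at node 38 with bounds (36, 40): OK
No violation found at any node.
Result: Valid BST


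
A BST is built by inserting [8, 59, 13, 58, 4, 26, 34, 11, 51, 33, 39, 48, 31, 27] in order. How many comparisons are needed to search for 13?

Search path for 13: 8 -> 59 -> 13
Found: True
Comparisons: 3


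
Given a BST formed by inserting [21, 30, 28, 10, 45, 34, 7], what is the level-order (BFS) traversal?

Tree insertion order: [21, 30, 28, 10, 45, 34, 7]
Tree (level-order array): [21, 10, 30, 7, None, 28, 45, None, None, None, None, 34]
BFS from the root, enqueuing left then right child of each popped node:
  queue [21] -> pop 21, enqueue [10, 30], visited so far: [21]
  queue [10, 30] -> pop 10, enqueue [7], visited so far: [21, 10]
  queue [30, 7] -> pop 30, enqueue [28, 45], visited so far: [21, 10, 30]
  queue [7, 28, 45] -> pop 7, enqueue [none], visited so far: [21, 10, 30, 7]
  queue [28, 45] -> pop 28, enqueue [none], visited so far: [21, 10, 30, 7, 28]
  queue [45] -> pop 45, enqueue [34], visited so far: [21, 10, 30, 7, 28, 45]
  queue [34] -> pop 34, enqueue [none], visited so far: [21, 10, 30, 7, 28, 45, 34]
Result: [21, 10, 30, 7, 28, 45, 34]


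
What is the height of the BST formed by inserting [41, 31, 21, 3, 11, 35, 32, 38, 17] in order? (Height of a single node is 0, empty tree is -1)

Insertion order: [41, 31, 21, 3, 11, 35, 32, 38, 17]
Tree (level-order array): [41, 31, None, 21, 35, 3, None, 32, 38, None, 11, None, None, None, None, None, 17]
Compute height bottom-up (empty subtree = -1):
  height(17) = 1 + max(-1, -1) = 0
  height(11) = 1 + max(-1, 0) = 1
  height(3) = 1 + max(-1, 1) = 2
  height(21) = 1 + max(2, -1) = 3
  height(32) = 1 + max(-1, -1) = 0
  height(38) = 1 + max(-1, -1) = 0
  height(35) = 1 + max(0, 0) = 1
  height(31) = 1 + max(3, 1) = 4
  height(41) = 1 + max(4, -1) = 5
Height = 5


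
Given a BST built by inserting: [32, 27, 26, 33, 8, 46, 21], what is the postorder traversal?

Tree insertion order: [32, 27, 26, 33, 8, 46, 21]
Tree (level-order array): [32, 27, 33, 26, None, None, 46, 8, None, None, None, None, 21]
Postorder traversal: [21, 8, 26, 27, 46, 33, 32]


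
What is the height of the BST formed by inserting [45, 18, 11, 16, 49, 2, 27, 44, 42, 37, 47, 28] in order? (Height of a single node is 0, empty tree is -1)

Insertion order: [45, 18, 11, 16, 49, 2, 27, 44, 42, 37, 47, 28]
Tree (level-order array): [45, 18, 49, 11, 27, 47, None, 2, 16, None, 44, None, None, None, None, None, None, 42, None, 37, None, 28]
Compute height bottom-up (empty subtree = -1):
  height(2) = 1 + max(-1, -1) = 0
  height(16) = 1 + max(-1, -1) = 0
  height(11) = 1 + max(0, 0) = 1
  height(28) = 1 + max(-1, -1) = 0
  height(37) = 1 + max(0, -1) = 1
  height(42) = 1 + max(1, -1) = 2
  height(44) = 1 + max(2, -1) = 3
  height(27) = 1 + max(-1, 3) = 4
  height(18) = 1 + max(1, 4) = 5
  height(47) = 1 + max(-1, -1) = 0
  height(49) = 1 + max(0, -1) = 1
  height(45) = 1 + max(5, 1) = 6
Height = 6


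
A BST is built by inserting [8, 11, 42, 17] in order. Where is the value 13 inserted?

Starting tree (level order): [8, None, 11, None, 42, 17]
Insertion path: 8 -> 11 -> 42 -> 17
Result: insert 13 as left child of 17
Final tree (level order): [8, None, 11, None, 42, 17, None, 13]


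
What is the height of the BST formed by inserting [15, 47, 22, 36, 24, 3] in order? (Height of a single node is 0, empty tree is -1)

Insertion order: [15, 47, 22, 36, 24, 3]
Tree (level-order array): [15, 3, 47, None, None, 22, None, None, 36, 24]
Compute height bottom-up (empty subtree = -1):
  height(3) = 1 + max(-1, -1) = 0
  height(24) = 1 + max(-1, -1) = 0
  height(36) = 1 + max(0, -1) = 1
  height(22) = 1 + max(-1, 1) = 2
  height(47) = 1 + max(2, -1) = 3
  height(15) = 1 + max(0, 3) = 4
Height = 4


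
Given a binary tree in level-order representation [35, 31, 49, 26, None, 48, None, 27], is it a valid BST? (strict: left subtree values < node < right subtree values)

Level-order array: [35, 31, 49, 26, None, 48, None, 27]
Validate using subtree bounds (lo, hi): at each node, require lo < value < hi,
then recurse left with hi=value and right with lo=value.
Preorder trace (stopping at first violation):
  at node 35 with bounds (-inf, +inf): OK
  at node 31 with bounds (-inf, 35): OK
  at node 26 with bounds (-inf, 31): OK
  at node 27 with bounds (-inf, 26): VIOLATION
Node 27 violates its bound: not (-inf < 27 < 26).
Result: Not a valid BST


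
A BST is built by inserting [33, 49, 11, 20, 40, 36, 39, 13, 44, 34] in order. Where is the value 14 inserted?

Starting tree (level order): [33, 11, 49, None, 20, 40, None, 13, None, 36, 44, None, None, 34, 39]
Insertion path: 33 -> 11 -> 20 -> 13
Result: insert 14 as right child of 13
Final tree (level order): [33, 11, 49, None, 20, 40, None, 13, None, 36, 44, None, 14, 34, 39]


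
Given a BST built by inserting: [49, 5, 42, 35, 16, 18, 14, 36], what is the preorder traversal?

Tree insertion order: [49, 5, 42, 35, 16, 18, 14, 36]
Tree (level-order array): [49, 5, None, None, 42, 35, None, 16, 36, 14, 18]
Preorder traversal: [49, 5, 42, 35, 16, 14, 18, 36]


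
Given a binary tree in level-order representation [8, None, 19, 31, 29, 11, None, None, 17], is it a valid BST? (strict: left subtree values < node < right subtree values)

Level-order array: [8, None, 19, 31, 29, 11, None, None, 17]
Validate using subtree bounds (lo, hi): at each node, require lo < value < hi,
then recurse left with hi=value and right with lo=value.
Preorder trace (stopping at first violation):
  at node 8 with bounds (-inf, +inf): OK
  at node 19 with bounds (8, +inf): OK
  at node 31 with bounds (8, 19): VIOLATION
Node 31 violates its bound: not (8 < 31 < 19).
Result: Not a valid BST


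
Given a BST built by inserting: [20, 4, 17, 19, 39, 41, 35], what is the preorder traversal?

Tree insertion order: [20, 4, 17, 19, 39, 41, 35]
Tree (level-order array): [20, 4, 39, None, 17, 35, 41, None, 19]
Preorder traversal: [20, 4, 17, 19, 39, 35, 41]


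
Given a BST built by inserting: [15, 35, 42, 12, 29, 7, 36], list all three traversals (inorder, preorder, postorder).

Tree insertion order: [15, 35, 42, 12, 29, 7, 36]
Tree (level-order array): [15, 12, 35, 7, None, 29, 42, None, None, None, None, 36]
Inorder (L, root, R): [7, 12, 15, 29, 35, 36, 42]
Preorder (root, L, R): [15, 12, 7, 35, 29, 42, 36]
Postorder (L, R, root): [7, 12, 29, 36, 42, 35, 15]


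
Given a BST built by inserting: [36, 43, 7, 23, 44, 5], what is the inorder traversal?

Tree insertion order: [36, 43, 7, 23, 44, 5]
Tree (level-order array): [36, 7, 43, 5, 23, None, 44]
Inorder traversal: [5, 7, 23, 36, 43, 44]


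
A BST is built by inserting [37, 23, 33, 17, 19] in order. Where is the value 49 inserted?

Starting tree (level order): [37, 23, None, 17, 33, None, 19]
Insertion path: 37
Result: insert 49 as right child of 37
Final tree (level order): [37, 23, 49, 17, 33, None, None, None, 19]


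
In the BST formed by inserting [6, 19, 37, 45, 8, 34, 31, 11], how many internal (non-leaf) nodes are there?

Tree built from: [6, 19, 37, 45, 8, 34, 31, 11]
Tree (level-order array): [6, None, 19, 8, 37, None, 11, 34, 45, None, None, 31]
Rule: An internal node has at least one child.
Per-node child counts:
  node 6: 1 child(ren)
  node 19: 2 child(ren)
  node 8: 1 child(ren)
  node 11: 0 child(ren)
  node 37: 2 child(ren)
  node 34: 1 child(ren)
  node 31: 0 child(ren)
  node 45: 0 child(ren)
Matching nodes: [6, 19, 8, 37, 34]
Count of internal (non-leaf) nodes: 5


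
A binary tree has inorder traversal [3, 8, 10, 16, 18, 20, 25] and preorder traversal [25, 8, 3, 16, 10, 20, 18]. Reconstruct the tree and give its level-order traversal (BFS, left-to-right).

Inorder:  [3, 8, 10, 16, 18, 20, 25]
Preorder: [25, 8, 3, 16, 10, 20, 18]
Algorithm: preorder visits root first, so consume preorder in order;
for each root, split the current inorder slice at that value into
left-subtree inorder and right-subtree inorder, then recurse.
Recursive splits:
  root=25; inorder splits into left=[3, 8, 10, 16, 18, 20], right=[]
  root=8; inorder splits into left=[3], right=[10, 16, 18, 20]
  root=3; inorder splits into left=[], right=[]
  root=16; inorder splits into left=[10], right=[18, 20]
  root=10; inorder splits into left=[], right=[]
  root=20; inorder splits into left=[18], right=[]
  root=18; inorder splits into left=[], right=[]
Reconstructed level-order: [25, 8, 3, 16, 10, 20, 18]


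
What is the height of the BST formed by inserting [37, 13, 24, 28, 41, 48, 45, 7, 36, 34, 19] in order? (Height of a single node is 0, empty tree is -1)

Insertion order: [37, 13, 24, 28, 41, 48, 45, 7, 36, 34, 19]
Tree (level-order array): [37, 13, 41, 7, 24, None, 48, None, None, 19, 28, 45, None, None, None, None, 36, None, None, 34]
Compute height bottom-up (empty subtree = -1):
  height(7) = 1 + max(-1, -1) = 0
  height(19) = 1 + max(-1, -1) = 0
  height(34) = 1 + max(-1, -1) = 0
  height(36) = 1 + max(0, -1) = 1
  height(28) = 1 + max(-1, 1) = 2
  height(24) = 1 + max(0, 2) = 3
  height(13) = 1 + max(0, 3) = 4
  height(45) = 1 + max(-1, -1) = 0
  height(48) = 1 + max(0, -1) = 1
  height(41) = 1 + max(-1, 1) = 2
  height(37) = 1 + max(4, 2) = 5
Height = 5


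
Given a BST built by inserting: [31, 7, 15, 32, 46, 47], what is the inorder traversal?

Tree insertion order: [31, 7, 15, 32, 46, 47]
Tree (level-order array): [31, 7, 32, None, 15, None, 46, None, None, None, 47]
Inorder traversal: [7, 15, 31, 32, 46, 47]


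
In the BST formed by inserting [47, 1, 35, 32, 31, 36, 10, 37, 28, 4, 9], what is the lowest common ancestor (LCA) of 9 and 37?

Tree insertion order: [47, 1, 35, 32, 31, 36, 10, 37, 28, 4, 9]
Tree (level-order array): [47, 1, None, None, 35, 32, 36, 31, None, None, 37, 10, None, None, None, 4, 28, None, 9]
In a BST, the LCA of p=9, q=37 is the first node v on the
root-to-leaf path with p <= v <= q (go left if both < v, right if both > v).
Walk from root:
  at 47: both 9 and 37 < 47, go left
  at 1: both 9 and 37 > 1, go right
  at 35: 9 <= 35 <= 37, this is the LCA
LCA = 35


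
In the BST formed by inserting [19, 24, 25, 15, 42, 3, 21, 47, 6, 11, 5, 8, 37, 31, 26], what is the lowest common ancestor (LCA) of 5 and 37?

Tree insertion order: [19, 24, 25, 15, 42, 3, 21, 47, 6, 11, 5, 8, 37, 31, 26]
Tree (level-order array): [19, 15, 24, 3, None, 21, 25, None, 6, None, None, None, 42, 5, 11, 37, 47, None, None, 8, None, 31, None, None, None, None, None, 26]
In a BST, the LCA of p=5, q=37 is the first node v on the
root-to-leaf path with p <= v <= q (go left if both < v, right if both > v).
Walk from root:
  at 19: 5 <= 19 <= 37, this is the LCA
LCA = 19


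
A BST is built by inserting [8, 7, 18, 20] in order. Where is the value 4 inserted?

Starting tree (level order): [8, 7, 18, None, None, None, 20]
Insertion path: 8 -> 7
Result: insert 4 as left child of 7
Final tree (level order): [8, 7, 18, 4, None, None, 20]


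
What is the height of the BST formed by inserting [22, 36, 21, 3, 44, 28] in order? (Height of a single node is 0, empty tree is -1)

Insertion order: [22, 36, 21, 3, 44, 28]
Tree (level-order array): [22, 21, 36, 3, None, 28, 44]
Compute height bottom-up (empty subtree = -1):
  height(3) = 1 + max(-1, -1) = 0
  height(21) = 1 + max(0, -1) = 1
  height(28) = 1 + max(-1, -1) = 0
  height(44) = 1 + max(-1, -1) = 0
  height(36) = 1 + max(0, 0) = 1
  height(22) = 1 + max(1, 1) = 2
Height = 2


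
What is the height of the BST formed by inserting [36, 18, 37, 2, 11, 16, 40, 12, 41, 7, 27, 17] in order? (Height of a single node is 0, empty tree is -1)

Insertion order: [36, 18, 37, 2, 11, 16, 40, 12, 41, 7, 27, 17]
Tree (level-order array): [36, 18, 37, 2, 27, None, 40, None, 11, None, None, None, 41, 7, 16, None, None, None, None, 12, 17]
Compute height bottom-up (empty subtree = -1):
  height(7) = 1 + max(-1, -1) = 0
  height(12) = 1 + max(-1, -1) = 0
  height(17) = 1 + max(-1, -1) = 0
  height(16) = 1 + max(0, 0) = 1
  height(11) = 1 + max(0, 1) = 2
  height(2) = 1 + max(-1, 2) = 3
  height(27) = 1 + max(-1, -1) = 0
  height(18) = 1 + max(3, 0) = 4
  height(41) = 1 + max(-1, -1) = 0
  height(40) = 1 + max(-1, 0) = 1
  height(37) = 1 + max(-1, 1) = 2
  height(36) = 1 + max(4, 2) = 5
Height = 5


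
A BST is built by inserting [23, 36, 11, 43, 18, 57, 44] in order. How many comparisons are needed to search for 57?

Search path for 57: 23 -> 36 -> 43 -> 57
Found: True
Comparisons: 4


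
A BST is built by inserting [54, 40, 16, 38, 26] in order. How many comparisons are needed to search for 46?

Search path for 46: 54 -> 40
Found: False
Comparisons: 2


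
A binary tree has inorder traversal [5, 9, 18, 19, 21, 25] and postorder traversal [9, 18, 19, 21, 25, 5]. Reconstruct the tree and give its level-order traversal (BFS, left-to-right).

Inorder:   [5, 9, 18, 19, 21, 25]
Postorder: [9, 18, 19, 21, 25, 5]
Algorithm: postorder visits root last, so walk postorder right-to-left;
each value is the root of the current inorder slice — split it at that
value, recurse on the right subtree first, then the left.
Recursive splits:
  root=5; inorder splits into left=[], right=[9, 18, 19, 21, 25]
  root=25; inorder splits into left=[9, 18, 19, 21], right=[]
  root=21; inorder splits into left=[9, 18, 19], right=[]
  root=19; inorder splits into left=[9, 18], right=[]
  root=18; inorder splits into left=[9], right=[]
  root=9; inorder splits into left=[], right=[]
Reconstructed level-order: [5, 25, 21, 19, 18, 9]


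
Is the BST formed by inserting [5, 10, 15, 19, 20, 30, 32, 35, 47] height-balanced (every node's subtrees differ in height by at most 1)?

Tree (level-order array): [5, None, 10, None, 15, None, 19, None, 20, None, 30, None, 32, None, 35, None, 47]
Definition: a tree is height-balanced if, at every node, |h(left) - h(right)| <= 1 (empty subtree has height -1).
Bottom-up per-node check:
  node 47: h_left=-1, h_right=-1, diff=0 [OK], height=0
  node 35: h_left=-1, h_right=0, diff=1 [OK], height=1
  node 32: h_left=-1, h_right=1, diff=2 [FAIL (|-1-1|=2 > 1)], height=2
  node 30: h_left=-1, h_right=2, diff=3 [FAIL (|-1-2|=3 > 1)], height=3
  node 20: h_left=-1, h_right=3, diff=4 [FAIL (|-1-3|=4 > 1)], height=4
  node 19: h_left=-1, h_right=4, diff=5 [FAIL (|-1-4|=5 > 1)], height=5
  node 15: h_left=-1, h_right=5, diff=6 [FAIL (|-1-5|=6 > 1)], height=6
  node 10: h_left=-1, h_right=6, diff=7 [FAIL (|-1-6|=7 > 1)], height=7
  node 5: h_left=-1, h_right=7, diff=8 [FAIL (|-1-7|=8 > 1)], height=8
Node 32 violates the condition: |-1 - 1| = 2 > 1.
Result: Not balanced
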